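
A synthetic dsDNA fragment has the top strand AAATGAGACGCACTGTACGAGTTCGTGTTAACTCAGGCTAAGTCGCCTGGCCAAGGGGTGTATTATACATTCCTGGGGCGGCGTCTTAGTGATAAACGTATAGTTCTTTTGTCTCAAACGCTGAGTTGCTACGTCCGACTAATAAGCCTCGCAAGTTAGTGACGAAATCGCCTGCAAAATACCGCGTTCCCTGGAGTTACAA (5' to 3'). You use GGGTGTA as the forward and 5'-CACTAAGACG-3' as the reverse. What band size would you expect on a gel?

36 bp

Forward primer GGGTGTA is found on the top strand at positions 56–62.
The reverse primer's reverse complement is CGTCTTAGTG, which matches the template at positions 82–91.
Product length = (reverse-primer end) − (forward-primer start) + 1 = 91 − 56 + 1 = 36 bp.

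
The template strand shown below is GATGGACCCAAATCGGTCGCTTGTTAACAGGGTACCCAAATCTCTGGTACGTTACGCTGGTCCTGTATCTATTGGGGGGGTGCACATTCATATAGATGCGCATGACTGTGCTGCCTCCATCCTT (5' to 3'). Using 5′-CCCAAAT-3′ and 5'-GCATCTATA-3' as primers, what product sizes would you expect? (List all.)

93 bp, 65 bp

The forward primer CCCAAAT matches the top strand at positions 7–13, 35–41.
The reverse primer's reverse complement is TATAGATGC, matching at positions 91–99.
Each forward site pairs with the reverse site to give a product ending at position 99: sizes 93, 65 bp.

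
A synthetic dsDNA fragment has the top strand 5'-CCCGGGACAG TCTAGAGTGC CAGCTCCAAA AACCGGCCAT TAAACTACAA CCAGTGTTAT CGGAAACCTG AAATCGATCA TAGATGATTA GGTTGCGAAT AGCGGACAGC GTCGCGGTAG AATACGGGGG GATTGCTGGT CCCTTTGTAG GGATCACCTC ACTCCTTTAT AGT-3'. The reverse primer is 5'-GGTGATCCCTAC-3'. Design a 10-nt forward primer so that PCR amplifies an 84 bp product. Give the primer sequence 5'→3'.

5'-CGATCATAGA-3'

The reverse primer's reverse complement GTAGGGATCACC matches the template at positions 147–158, so the product ends at position 158.
An 84 bp product then starts at position 158 − 84 + 1 = 75.
The forward primer is identical to the top strand there: CGATCATAGA.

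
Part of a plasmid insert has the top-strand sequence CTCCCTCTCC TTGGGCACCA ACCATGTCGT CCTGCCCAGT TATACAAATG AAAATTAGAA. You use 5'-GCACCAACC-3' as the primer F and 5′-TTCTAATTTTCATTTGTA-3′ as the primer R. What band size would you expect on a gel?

46 bp

Scanning the template, GCACCAACC occurs at positions 15–23; this primer anneals to the bottom strand there with its 3' end pointing downstream.
The reverse primer's reverse complement is TACAAATGAAAATTAGAA, which matches the template at positions 43–60.
Amplicon spans positions 15–60: 46 bp.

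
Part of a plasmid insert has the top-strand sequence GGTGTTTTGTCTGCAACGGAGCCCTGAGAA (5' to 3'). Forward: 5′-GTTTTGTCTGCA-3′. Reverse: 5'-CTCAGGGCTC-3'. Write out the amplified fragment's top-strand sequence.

Forward primer GTTTTGTCTGCA is found on the top strand at positions 4–15.
The reverse primer's reverse complement is GAGCCCTGAG, which matches the template at positions 19–28.
The product is the template from position 4 through 28 (25 bp).

5'-GTTTTGTCTGCAACGGAGCCCTGAG-3'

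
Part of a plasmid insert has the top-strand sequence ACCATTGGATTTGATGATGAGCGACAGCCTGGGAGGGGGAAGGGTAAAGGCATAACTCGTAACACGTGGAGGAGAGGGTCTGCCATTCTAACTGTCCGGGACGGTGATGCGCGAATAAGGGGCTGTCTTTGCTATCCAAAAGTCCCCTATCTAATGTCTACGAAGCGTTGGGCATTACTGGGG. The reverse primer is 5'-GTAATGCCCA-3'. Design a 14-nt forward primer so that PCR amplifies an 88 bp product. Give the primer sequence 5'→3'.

5'-ACTGTCCGGGACGG-3'

The reverse primer's reverse complement TGGGCATTAC matches the template at positions 169–178, so the product ends at position 178.
An 88 bp product then starts at position 178 − 88 + 1 = 91.
The forward primer is identical to the top strand there: ACTGTCCGGGACGG.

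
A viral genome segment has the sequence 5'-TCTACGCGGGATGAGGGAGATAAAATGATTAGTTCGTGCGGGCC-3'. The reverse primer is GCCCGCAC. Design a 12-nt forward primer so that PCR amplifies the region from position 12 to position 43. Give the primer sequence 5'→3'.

The reverse primer's reverse complement GTGCGGGC matches the template at positions 36–43; the product starts at position 12.
The forward primer is identical to the top strand over positions 12–23: TGAGGGAGATAA.

5'-TGAGGGAGATAA-3'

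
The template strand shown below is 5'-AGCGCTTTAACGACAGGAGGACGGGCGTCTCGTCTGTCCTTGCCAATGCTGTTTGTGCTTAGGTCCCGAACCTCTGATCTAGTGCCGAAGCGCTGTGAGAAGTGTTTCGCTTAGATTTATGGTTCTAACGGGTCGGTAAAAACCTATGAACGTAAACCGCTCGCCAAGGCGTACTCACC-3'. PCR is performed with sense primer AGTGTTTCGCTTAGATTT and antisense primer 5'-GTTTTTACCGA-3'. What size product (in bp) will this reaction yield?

Forward primer AGTGTTTCGCTTAGATTT is found on the top strand at positions 101–118.
Taking the reverse complement of GTTTTTACCGA gives TCGGTAAAAAC, found at positions 133–143 on the template; the primer anneals here to the top strand with its 3' end pointing upstream.
Amplicon spans positions 101–143: 43 bp.

43 bp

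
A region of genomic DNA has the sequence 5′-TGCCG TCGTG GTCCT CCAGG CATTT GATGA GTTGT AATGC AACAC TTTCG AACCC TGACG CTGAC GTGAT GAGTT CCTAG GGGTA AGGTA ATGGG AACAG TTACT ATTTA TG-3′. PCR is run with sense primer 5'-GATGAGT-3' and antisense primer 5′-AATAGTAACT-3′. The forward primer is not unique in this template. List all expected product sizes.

The forward primer GATGAGT matches the top strand at positions 26–32, 68–74.
The reverse primer's reverse complement is AGTTACTATT, matching at positions 99–108.
Each forward site pairs with the reverse site to give a product ending at position 108: sizes 83, 41 bp.

83 bp, 41 bp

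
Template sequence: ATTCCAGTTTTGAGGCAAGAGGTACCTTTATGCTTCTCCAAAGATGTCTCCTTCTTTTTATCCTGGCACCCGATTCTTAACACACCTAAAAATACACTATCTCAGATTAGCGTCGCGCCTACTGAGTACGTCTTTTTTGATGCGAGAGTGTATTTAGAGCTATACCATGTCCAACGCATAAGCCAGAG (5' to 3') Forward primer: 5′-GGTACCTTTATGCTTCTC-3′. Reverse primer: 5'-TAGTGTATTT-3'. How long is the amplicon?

Forward primer GGTACCTTTATGCTTCTC is found on the top strand at positions 21–38.
Taking the reverse complement of TAGTGTATTT gives AAATACACTA, found at positions 90–99 on the template; the primer anneals here to the top strand with its 3' end pointing upstream.
The product runs from position 21 to position 99, so its length is 99 − 21 + 1 = 79 bp.

79 bp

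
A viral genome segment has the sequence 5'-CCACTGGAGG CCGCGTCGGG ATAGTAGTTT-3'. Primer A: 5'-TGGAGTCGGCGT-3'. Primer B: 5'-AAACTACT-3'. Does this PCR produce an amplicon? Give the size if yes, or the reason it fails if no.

Primer A (TGGAGTCGGCGT) does not match the top strand, and its reverse complement ACGCCGACTCCA does not match either.
With no annealing site for primer A, no amplification occurs.

No product — primer A has no binding site in the template.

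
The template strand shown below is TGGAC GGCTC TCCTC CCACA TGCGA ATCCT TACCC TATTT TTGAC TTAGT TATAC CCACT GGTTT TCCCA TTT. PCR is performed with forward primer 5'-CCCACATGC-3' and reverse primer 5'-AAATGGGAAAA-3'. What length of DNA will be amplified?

59 bp

Forward primer CCCACATGC is found on the top strand at positions 15–23.
Reverse complement of the reverse primer: TTTTCCCATTT. This occurs on the top strand at positions 63–73.
Product length = (reverse-primer end) − (forward-primer start) + 1 = 73 − 15 + 1 = 59 bp.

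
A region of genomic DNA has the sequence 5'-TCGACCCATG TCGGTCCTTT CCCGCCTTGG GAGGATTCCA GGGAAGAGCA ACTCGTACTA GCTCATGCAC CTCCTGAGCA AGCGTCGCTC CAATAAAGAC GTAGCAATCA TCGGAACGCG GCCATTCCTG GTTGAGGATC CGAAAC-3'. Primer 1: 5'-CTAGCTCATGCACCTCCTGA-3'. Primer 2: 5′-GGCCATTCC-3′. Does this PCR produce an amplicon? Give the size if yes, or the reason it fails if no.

Primer 1 (CTAGCTCATGCACCTCCTGA) matches the top strand at positions 58–77 (3' end points downstream).
Primer 2 (GGCCATTCC) also matches the top strand directly, at positions 120–128 — its reverse complement GGAATGGCC is not present.
Both primers anneal to the bottom strand with 3' ends pointing the same way, so neither can prime synthesis back toward the other.

No product — both primers anneal to the same strand and extend in the same direction.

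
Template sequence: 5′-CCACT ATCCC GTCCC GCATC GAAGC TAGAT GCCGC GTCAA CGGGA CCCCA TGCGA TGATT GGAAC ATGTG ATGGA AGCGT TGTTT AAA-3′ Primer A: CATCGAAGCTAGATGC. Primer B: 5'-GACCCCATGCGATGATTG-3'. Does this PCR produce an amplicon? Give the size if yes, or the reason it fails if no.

No product — both primers anneal to the same strand and extend in the same direction.

Primer A (CATCGAAGCTAGATGC) matches the top strand at positions 17–32 (3' end points downstream).
Primer B (GACCCCATGCGATGATTG) also matches the top strand directly, at positions 44–61 — its reverse complement CAATCATCGCATGGGGTC is not present.
Both primers anneal to the bottom strand with 3' ends pointing the same way, so neither can prime synthesis back toward the other.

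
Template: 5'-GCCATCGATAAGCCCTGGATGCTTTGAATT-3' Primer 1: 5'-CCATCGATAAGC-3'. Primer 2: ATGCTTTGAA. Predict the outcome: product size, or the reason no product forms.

Primer 1 (CCATCGATAAGC) matches the top strand at positions 2–13 (3' end points downstream).
Primer 2 (ATGCTTTGAA) also matches the top strand directly, at positions 19–28 — its reverse complement TTCAAAGCAT is not present.
Both primers anneal to the bottom strand with 3' ends pointing the same way, so neither can prime synthesis back toward the other.

No product — both primers anneal to the same strand and extend in the same direction.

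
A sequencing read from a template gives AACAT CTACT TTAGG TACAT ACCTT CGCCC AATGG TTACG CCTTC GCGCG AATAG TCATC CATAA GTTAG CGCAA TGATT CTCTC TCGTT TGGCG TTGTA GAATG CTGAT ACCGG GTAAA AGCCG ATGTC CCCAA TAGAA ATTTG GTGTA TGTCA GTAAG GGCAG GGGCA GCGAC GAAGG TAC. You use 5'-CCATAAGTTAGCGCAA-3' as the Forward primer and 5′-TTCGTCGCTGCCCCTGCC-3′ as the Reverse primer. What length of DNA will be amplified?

Forward primer CCATAAGTTAGCGCAA is found on the top strand at positions 60–75.
The reverse primer's reverse complement is GGCAGGGGCAGCGACGAA, which matches the template at positions 161–178.
The product runs from position 60 to position 178, so its length is 178 − 60 + 1 = 119 bp.

119 bp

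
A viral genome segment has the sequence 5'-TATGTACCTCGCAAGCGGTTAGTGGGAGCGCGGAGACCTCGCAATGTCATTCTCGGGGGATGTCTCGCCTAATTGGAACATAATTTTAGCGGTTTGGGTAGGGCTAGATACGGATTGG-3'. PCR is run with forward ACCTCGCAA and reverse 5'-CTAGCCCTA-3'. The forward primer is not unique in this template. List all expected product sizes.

102 bp, 72 bp

The forward primer ACCTCGCAA matches the top strand at positions 6–14, 36–44.
The reverse primer's reverse complement is TAGGGCTAG, matching at positions 99–107.
Each forward site pairs with the reverse site to give a product ending at position 107: sizes 102, 72 bp.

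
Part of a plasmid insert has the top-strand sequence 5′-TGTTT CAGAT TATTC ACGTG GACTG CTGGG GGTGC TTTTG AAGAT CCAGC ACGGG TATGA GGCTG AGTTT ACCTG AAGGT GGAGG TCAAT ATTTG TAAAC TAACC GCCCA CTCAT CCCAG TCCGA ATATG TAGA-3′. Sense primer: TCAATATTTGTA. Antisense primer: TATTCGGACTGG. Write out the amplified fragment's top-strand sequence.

5'-TCAATATTTGTAAACTAACCGCCCACTCATCCCAGTCCGAATA-3'

The forward primer matches the template at positions 86–97.
Taking the reverse complement of TATTCGGACTGG gives CCAGTCCGAATA, found at positions 117–128 on the template; the primer anneals here to the top strand with its 3' end pointing upstream.
The product is the template from position 86 through 128 (43 bp).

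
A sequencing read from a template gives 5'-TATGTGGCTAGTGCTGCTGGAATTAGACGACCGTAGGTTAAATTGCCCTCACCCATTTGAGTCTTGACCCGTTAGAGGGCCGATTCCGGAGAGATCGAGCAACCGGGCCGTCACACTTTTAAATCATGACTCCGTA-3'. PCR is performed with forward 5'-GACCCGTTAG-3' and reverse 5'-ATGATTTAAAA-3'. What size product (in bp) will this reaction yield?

62 bp

Forward primer GACCCGTTAG is found on the top strand at positions 66–75.
The reverse primer's reverse complement is TTTTAAATCAT, which matches the template at positions 117–127.
Amplicon spans positions 66–127: 62 bp.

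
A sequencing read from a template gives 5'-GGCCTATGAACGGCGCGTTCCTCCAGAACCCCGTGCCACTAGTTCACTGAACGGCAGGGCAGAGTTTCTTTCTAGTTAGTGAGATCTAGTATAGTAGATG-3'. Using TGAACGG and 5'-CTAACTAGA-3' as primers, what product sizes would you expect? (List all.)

73 bp, 32 bp

The forward primer TGAACGG matches the top strand at positions 7–13, 48–54.
The reverse primer's reverse complement is TCTAGTTAG, matching at positions 71–79.
Each forward site pairs with the reverse site to give a product ending at position 79: sizes 73, 32 bp.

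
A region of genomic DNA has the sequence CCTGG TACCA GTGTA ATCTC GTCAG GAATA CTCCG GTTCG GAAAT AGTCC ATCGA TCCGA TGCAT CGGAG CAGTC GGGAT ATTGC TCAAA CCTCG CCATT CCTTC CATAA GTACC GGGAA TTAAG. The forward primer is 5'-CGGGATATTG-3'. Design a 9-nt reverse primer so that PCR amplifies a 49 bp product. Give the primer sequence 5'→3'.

5'-TAATTCCCG-3'

The forward primer binds at positions 75–84, so a 49 bp product ends at position 75 + 49 − 1 = 123.
The reverse primer anneals to the top strand over positions 115–123, i.e. to CGGGAATTA.
Its sequence written 5'→3' is the reverse complement: TAATTCCCG.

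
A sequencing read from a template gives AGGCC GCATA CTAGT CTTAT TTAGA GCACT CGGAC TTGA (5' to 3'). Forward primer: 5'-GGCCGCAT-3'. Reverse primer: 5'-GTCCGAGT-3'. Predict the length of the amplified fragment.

34 bp

The forward primer matches the template at positions 2–9.
Taking the reverse complement of GTCCGAGT gives ACTCGGAC, found at positions 28–35 on the template; the primer anneals here to the top strand with its 3' end pointing upstream.
The product runs from position 2 to position 35, so its length is 35 − 2 + 1 = 34 bp.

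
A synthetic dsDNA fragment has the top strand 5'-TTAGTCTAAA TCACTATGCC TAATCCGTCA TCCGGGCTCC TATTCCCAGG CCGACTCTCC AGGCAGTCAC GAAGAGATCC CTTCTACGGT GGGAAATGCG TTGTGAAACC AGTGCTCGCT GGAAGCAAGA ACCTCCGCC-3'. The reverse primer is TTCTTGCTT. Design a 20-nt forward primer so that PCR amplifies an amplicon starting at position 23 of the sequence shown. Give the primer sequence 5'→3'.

5'-ATCCGTCATCCGGGCTCCTA-3'

The reverse primer's reverse complement AAGCAAGAA matches the template at positions 123–131; the product starts at position 23.
The forward primer is identical to the top strand over positions 23–42: ATCCGTCATCCGGGCTCCTA.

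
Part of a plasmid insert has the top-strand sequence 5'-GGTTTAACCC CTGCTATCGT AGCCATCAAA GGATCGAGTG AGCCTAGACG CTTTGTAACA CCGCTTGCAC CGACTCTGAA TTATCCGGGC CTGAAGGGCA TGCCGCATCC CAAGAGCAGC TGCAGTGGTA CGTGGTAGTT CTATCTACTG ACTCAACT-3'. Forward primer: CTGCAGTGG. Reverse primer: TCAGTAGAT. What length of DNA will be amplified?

32 bp

Scanning the template, CTGCAGTGG occurs at positions 120–128; this primer anneals to the bottom strand there with its 3' end pointing downstream.
Reverse complement of the reverse primer: ATCTACTGA. This occurs on the top strand at positions 143–151.
Product length = (reverse-primer end) − (forward-primer start) + 1 = 151 − 120 + 1 = 32 bp.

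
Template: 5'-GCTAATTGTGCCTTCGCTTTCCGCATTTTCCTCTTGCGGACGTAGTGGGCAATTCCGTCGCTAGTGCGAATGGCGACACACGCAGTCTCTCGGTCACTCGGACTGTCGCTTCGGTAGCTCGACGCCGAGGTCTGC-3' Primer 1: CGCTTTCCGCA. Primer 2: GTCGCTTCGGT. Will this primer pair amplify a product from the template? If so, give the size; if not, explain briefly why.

Primer 1 (CGCTTTCCGCA) matches the top strand at positions 15–25 (3' end points downstream).
Primer 2 (GTCGCTTCGGT) also matches the top strand directly, at positions 105–115 — its reverse complement ACCGAAGCGAC is not present.
Both primers anneal to the bottom strand with 3' ends pointing the same way, so neither can prime synthesis back toward the other.

No product — both primers anneal to the same strand and extend in the same direction.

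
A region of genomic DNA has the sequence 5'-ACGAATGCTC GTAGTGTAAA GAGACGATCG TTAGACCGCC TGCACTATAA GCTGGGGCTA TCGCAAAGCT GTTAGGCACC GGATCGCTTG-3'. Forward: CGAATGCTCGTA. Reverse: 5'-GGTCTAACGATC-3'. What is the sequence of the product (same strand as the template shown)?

5'-CGAATGCTCGTAGTGTAAAGAGACGATCGTTAGACC-3'

The forward primer matches the template at positions 2–13.
Taking the reverse complement of GGTCTAACGATC gives GATCGTTAGACC, found at positions 26–37 on the template; the primer anneals here to the top strand with its 3' end pointing upstream.
The product is the template from position 2 through 37 (36 bp).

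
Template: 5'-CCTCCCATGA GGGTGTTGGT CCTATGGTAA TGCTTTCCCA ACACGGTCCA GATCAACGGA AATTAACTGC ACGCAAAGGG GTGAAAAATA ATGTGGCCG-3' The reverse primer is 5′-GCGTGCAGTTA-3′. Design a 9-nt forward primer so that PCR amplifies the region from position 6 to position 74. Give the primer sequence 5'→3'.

5'-CATGAGGGT-3'

The reverse primer's reverse complement TAACTGCACGC matches the template at positions 64–74; the product starts at position 6.
The forward primer is identical to the top strand over positions 6–14: CATGAGGGT.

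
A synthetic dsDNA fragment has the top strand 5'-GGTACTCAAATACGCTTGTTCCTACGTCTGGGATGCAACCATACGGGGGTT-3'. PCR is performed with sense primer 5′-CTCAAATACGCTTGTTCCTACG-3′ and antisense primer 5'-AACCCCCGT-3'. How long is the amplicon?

Scanning the template, CTCAAATACGCTTGTTCCTACG occurs at positions 5–26; this primer anneals to the bottom strand there with its 3' end pointing downstream.
The reverse primer's reverse complement is ACGGGGGTT, which matches the template at positions 43–51.
Product length = (reverse-primer end) − (forward-primer start) + 1 = 51 − 5 + 1 = 47 bp.

47 bp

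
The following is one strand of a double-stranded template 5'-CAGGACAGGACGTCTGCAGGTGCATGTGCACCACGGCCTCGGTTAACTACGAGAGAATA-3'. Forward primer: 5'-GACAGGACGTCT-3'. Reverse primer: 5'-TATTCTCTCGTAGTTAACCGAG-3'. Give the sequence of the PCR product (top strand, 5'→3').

5'-GACAGGACGTCTGCAGGTGCATGTGCACCACGGCCTCGGTTAACTACGAGAGAATA-3'

The forward primer matches the template at positions 4–15.
The reverse primer's reverse complement is CTCGGTTAACTACGAGAGAATA, which matches the template at positions 38–59.
The product is the template from position 4 through 59 (56 bp).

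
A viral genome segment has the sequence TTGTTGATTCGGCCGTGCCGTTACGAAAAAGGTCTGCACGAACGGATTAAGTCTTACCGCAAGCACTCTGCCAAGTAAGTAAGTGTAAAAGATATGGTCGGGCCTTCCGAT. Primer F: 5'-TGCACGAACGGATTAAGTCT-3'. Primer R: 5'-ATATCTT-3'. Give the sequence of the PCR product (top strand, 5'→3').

5'-TGCACGAACGGATTAAGTCTTACCGCAAGCACTCTGCCAAGTAAGTAAGTGTAAAAGATAT-3'

Forward primer TGCACGAACGGATTAAGTCT is found on the top strand at positions 35–54.
The reverse primer's reverse complement is AAGATAT, which matches the template at positions 89–95.
The product is the template from position 35 through 95 (61 bp).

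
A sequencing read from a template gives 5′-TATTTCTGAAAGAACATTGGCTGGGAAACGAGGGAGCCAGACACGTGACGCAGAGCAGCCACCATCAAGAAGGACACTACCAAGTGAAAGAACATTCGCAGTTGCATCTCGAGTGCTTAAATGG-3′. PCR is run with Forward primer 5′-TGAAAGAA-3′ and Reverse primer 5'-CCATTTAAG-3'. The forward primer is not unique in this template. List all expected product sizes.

The forward primer TGAAAGAA matches the top strand at positions 7–14, 85–92.
The reverse primer's reverse complement is CTTAAATGG, matching at positions 116–124.
Each forward site pairs with the reverse site to give a product ending at position 124: sizes 118, 40 bp.

118 bp, 40 bp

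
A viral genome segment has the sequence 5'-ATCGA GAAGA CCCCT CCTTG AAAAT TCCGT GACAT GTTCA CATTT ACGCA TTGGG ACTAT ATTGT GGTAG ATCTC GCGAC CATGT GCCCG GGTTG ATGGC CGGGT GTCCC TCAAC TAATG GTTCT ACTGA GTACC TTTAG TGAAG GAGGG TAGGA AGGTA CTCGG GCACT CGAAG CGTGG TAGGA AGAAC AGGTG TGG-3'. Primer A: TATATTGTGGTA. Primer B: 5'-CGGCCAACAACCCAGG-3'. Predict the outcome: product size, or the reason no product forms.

No product — primer B has no binding site in the template.

Primer B (CGGCCAACAACCCAGG) does not match the top strand, and its reverse complement CCTGGGTTGTTGGCCG does not match either.
With no annealing site for primer B, no amplification occurs.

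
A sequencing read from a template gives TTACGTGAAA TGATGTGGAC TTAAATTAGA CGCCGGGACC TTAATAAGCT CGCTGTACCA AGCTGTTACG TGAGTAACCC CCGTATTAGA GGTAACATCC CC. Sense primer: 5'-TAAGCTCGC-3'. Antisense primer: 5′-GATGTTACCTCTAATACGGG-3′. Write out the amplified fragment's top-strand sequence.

Scanning the template, TAAGCTCGC occurs at positions 45–53; this primer anneals to the bottom strand there with its 3' end pointing downstream.
The reverse primer's reverse complement is CCCGTATTAGAGGTAACATC, which matches the template at positions 80–99.
The product is the template from position 45 through 99 (55 bp).

5'-TAAGCTCGCTGTACCAAGCTGTTACGTGAGTAACCCCCGTATTAGAGGTAACATC-3'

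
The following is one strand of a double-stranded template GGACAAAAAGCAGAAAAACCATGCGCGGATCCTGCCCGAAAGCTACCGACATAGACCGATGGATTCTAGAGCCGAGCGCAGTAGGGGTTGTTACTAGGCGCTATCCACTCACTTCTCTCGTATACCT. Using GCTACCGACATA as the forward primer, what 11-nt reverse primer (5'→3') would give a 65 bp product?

The forward primer binds at positions 42–53, so a 65 bp product ends at position 42 + 65 − 1 = 106.
The reverse primer anneals to the top strand over positions 96–106, i.e. to AGGCGCTATCC.
Its sequence written 5'→3' is the reverse complement: GGATAGCGCCT.

5'-GGATAGCGCCT-3'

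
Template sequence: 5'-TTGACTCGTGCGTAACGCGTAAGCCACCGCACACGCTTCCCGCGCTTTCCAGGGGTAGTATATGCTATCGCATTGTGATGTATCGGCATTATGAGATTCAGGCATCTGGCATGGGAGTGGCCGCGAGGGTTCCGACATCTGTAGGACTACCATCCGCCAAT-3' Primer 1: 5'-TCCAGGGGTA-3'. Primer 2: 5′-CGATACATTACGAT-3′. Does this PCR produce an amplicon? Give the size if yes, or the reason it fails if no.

Primer 2 (CGATACATTACGAT) does not match the top strand, and its reverse complement ATCGTAATGTATCG does not match either.
With no annealing site for primer 2, no amplification occurs.

No product — primer 2 has no binding site in the template.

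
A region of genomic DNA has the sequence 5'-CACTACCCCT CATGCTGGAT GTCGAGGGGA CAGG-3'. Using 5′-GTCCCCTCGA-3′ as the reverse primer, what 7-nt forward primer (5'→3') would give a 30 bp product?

5'-ACTACCC-3'

The reverse primer's reverse complement TCGAGGGGAC matches the template at positions 22–31, so the product ends at position 31.
A 30 bp product then starts at position 31 − 30 + 1 = 2.
The forward primer is identical to the top strand there: ACTACCC.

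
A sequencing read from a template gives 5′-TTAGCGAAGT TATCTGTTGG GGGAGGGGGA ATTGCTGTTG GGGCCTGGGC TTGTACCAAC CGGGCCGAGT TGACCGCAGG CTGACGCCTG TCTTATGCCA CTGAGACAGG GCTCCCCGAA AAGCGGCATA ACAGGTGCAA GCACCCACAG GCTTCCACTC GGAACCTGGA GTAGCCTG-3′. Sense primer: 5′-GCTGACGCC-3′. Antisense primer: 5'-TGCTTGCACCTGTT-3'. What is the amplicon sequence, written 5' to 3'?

5'-GCTGACGCCTGTCTTATGCCACTGAGACAGGGCTCCCCGAAAAGCGGCATAACAGGTGCAAGCA-3'

Forward primer GCTGACGCC is found on the top strand at positions 80–88.
Taking the reverse complement of TGCTTGCACCTGTT gives AACAGGTGCAAGCA, found at positions 130–143 on the template; the primer anneals here to the top strand with its 3' end pointing upstream.
The product is the template from position 80 through 143 (64 bp).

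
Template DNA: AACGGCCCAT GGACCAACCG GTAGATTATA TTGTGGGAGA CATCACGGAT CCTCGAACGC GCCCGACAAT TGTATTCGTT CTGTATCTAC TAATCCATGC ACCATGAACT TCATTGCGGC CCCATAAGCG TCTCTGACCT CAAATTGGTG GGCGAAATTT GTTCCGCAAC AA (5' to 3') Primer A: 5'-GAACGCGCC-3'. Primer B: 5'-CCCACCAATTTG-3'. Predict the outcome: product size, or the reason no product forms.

Yes — a 98 bp product.

Primer A (GAACGCGCC) matches the top strand at positions 55–63; it acts as a forward primer.
Primer B's reverse complement is CAAATTGGTGGG, matching the top strand at positions 141–152; it acts as a reverse primer.
The 3' ends face each other across positions 55–152, giving a 98 bp product.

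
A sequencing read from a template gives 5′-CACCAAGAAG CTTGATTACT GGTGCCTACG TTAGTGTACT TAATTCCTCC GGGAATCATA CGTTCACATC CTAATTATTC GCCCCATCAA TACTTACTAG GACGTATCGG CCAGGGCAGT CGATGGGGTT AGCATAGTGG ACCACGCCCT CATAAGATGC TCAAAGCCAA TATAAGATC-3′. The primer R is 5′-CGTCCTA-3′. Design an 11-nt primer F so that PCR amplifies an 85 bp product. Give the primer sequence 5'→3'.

The reverse primer's reverse complement TAGGACG matches the template at positions 98–104, so the product ends at position 104.
An 85 bp product then starts at position 104 − 85 + 1 = 20.
The forward primer is identical to the top strand there: TGGTGCCTACG.

5'-TGGTGCCTACG-3'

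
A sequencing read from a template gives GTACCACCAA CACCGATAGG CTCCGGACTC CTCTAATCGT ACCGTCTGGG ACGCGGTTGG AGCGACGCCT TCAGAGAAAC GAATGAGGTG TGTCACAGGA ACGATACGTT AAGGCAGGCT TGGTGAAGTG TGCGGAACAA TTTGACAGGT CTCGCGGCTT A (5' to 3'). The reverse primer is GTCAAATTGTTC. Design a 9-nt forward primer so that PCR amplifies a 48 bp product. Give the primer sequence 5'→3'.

The reverse primer's reverse complement GAACAATTTGAC matches the template at positions 135–146, so the product ends at position 146.
A 48 bp product then starts at position 146 − 48 + 1 = 99.
The forward primer is identical to the top strand there: GAACGATAC.

5'-GAACGATAC-3'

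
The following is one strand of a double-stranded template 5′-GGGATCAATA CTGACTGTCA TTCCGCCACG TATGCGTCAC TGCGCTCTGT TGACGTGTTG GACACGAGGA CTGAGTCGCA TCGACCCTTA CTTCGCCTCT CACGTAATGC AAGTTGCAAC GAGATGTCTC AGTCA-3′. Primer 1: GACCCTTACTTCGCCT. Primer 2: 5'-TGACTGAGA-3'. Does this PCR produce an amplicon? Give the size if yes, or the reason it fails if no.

Primer 1 (GACCCTTACTTCGCCT) matches the top strand at positions 83–98; it acts as a forward primer.
Primer 2's reverse complement is TCTCAGTCA, matching the top strand at positions 127–135; it acts as a reverse primer.
The 3' ends face each other across positions 83–135, giving a 53 bp product.

Yes — a 53 bp product.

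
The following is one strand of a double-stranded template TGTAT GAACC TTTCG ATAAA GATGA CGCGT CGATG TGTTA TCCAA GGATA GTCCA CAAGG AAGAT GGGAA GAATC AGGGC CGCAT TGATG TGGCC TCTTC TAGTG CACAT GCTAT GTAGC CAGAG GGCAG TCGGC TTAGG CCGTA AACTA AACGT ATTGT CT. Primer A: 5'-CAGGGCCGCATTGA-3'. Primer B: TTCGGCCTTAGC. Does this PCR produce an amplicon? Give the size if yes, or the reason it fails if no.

No product — primer B has no binding site in the template.

Primer B (TTCGGCCTTAGC) does not match the top strand, and its reverse complement GCTAAGGCCGAA does not match either.
With no annealing site for primer B, no amplification occurs.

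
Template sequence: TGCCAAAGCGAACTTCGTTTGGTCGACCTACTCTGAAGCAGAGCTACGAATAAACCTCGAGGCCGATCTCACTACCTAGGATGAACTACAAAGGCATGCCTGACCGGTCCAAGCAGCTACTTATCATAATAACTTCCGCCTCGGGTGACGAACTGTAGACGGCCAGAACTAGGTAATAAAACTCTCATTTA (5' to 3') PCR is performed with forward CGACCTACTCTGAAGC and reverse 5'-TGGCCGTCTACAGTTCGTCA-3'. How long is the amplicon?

The forward primer matches the template at positions 24–39.
The reverse primer's reverse complement is TGACGAACTGTAGACGGCCA, which matches the template at positions 146–165.
The product runs from position 24 to position 165, so its length is 165 − 24 + 1 = 142 bp.

142 bp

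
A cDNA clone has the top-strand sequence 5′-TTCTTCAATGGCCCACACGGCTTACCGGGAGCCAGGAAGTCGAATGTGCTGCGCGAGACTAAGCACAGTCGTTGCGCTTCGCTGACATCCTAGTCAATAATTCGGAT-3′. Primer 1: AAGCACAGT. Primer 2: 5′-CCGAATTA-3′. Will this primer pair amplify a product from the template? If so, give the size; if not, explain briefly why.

Yes — a 45 bp product.

Primer 1 (AAGCACAGT) matches the top strand at positions 61–69; it acts as a forward primer.
Primer 2's reverse complement is TAATTCGG, matching the top strand at positions 98–105; it acts as a reverse primer.
The 3' ends face each other across positions 61–105, giving a 45 bp product.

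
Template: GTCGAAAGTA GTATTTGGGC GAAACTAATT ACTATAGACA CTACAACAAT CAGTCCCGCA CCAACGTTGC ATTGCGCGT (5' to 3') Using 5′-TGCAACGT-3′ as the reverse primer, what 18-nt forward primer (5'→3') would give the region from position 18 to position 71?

The reverse primer's reverse complement ACGTTGCA matches the template at positions 64–71; the product starts at position 18.
The forward primer is identical to the top strand over positions 18–35: GGCGAAACTAATTACTAT.

5'-GGCGAAACTAATTACTAT-3'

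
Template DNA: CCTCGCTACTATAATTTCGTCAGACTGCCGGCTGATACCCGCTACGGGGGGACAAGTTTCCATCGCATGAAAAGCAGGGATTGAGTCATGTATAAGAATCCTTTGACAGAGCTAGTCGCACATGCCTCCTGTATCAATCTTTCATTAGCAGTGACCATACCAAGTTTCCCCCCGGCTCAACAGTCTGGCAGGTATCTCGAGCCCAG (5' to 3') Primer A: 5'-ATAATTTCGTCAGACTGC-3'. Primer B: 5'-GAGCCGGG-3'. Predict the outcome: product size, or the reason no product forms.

Yes — a 168 bp product.

Primer A (ATAATTTCGTCAGACTGC) matches the top strand at positions 11–28; it acts as a forward primer.
Primer B's reverse complement is CCCGGCTC, matching the top strand at positions 171–178; it acts as a reverse primer.
The 3' ends face each other across positions 11–178, giving a 168 bp product.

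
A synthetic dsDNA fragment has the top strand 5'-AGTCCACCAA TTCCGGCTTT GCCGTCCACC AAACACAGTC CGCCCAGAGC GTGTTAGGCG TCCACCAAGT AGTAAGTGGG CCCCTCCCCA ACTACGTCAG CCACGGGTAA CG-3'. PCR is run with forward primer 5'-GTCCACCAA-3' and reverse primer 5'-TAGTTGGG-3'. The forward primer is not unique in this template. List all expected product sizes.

The forward primer GTCCACCAA matches the top strand at positions 2–10, 24–32, 60–68.
The reverse primer's reverse complement is CCCAACTA, matching at positions 87–94.
Each forward site pairs with the reverse site to give a product ending at position 94: sizes 93, 71, 35 bp.

93 bp, 71 bp, 35 bp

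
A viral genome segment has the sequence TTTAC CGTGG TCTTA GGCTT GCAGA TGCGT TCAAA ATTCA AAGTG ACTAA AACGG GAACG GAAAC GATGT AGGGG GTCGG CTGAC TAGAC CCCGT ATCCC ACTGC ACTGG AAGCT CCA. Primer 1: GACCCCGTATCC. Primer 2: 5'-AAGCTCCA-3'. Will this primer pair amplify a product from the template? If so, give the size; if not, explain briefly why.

Primer 1 (GACCCCGTATCC) matches the top strand at positions 88–99 (3' end points downstream).
Primer 2 (AAGCTCCA) also matches the top strand directly, at positions 111–118 — its reverse complement TGGAGCTT is not present.
Both primers anneal to the bottom strand with 3' ends pointing the same way, so neither can prime synthesis back toward the other.

No product — both primers anneal to the same strand and extend in the same direction.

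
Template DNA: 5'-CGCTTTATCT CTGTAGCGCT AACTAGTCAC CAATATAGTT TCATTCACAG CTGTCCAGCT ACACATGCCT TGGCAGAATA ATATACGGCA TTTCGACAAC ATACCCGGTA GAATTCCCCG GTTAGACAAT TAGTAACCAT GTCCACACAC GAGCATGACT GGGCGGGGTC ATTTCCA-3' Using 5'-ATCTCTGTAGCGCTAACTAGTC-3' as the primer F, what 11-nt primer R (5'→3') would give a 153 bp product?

5'-GTCATGCTCGT-3'

The forward primer binds at positions 7–28, so a 153 bp product ends at position 7 + 153 − 1 = 159.
The reverse primer anneals to the top strand over positions 149–159, i.e. to ACGAGCATGAC.
Its sequence written 5'→3' is the reverse complement: GTCATGCTCGT.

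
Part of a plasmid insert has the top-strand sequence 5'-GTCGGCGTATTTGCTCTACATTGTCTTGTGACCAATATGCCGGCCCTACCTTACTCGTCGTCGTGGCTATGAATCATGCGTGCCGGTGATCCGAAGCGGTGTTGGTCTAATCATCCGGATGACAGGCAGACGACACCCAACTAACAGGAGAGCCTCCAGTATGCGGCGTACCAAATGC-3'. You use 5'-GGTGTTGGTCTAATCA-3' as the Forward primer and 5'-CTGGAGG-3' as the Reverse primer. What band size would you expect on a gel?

62 bp

The forward primer matches the template at positions 98–113.
Taking the reverse complement of CTGGAGG gives CCTCCAG, found at positions 153–159 on the template; the primer anneals here to the top strand with its 3' end pointing upstream.
The product runs from position 98 to position 159, so its length is 159 − 98 + 1 = 62 bp.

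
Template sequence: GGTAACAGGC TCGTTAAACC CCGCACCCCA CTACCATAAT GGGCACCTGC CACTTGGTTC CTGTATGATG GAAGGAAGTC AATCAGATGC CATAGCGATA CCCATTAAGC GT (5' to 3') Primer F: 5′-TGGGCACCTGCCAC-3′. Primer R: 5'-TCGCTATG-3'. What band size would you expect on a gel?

Scanning the template, TGGGCACCTGCCAC occurs at positions 40–53; this primer anneals to the bottom strand there with its 3' end pointing downstream.
Reverse complement of the reverse primer: CATAGCGA. This occurs on the top strand at positions 91–98.
Product length = (reverse-primer end) − (forward-primer start) + 1 = 98 − 40 + 1 = 59 bp.

59 bp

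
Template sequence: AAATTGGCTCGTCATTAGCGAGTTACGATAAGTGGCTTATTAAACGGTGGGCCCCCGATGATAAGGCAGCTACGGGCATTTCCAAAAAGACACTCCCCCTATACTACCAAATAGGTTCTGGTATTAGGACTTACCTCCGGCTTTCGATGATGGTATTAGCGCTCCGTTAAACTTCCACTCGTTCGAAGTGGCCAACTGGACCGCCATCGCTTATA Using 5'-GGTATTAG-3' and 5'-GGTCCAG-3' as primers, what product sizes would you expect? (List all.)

83 bp, 51 bp

The forward primer GGTATTAG matches the top strand at positions 120–127, 152–159.
The reverse primer's reverse complement is CTGGACC, matching at positions 196–202.
Each forward site pairs with the reverse site to give a product ending at position 202: sizes 83, 51 bp.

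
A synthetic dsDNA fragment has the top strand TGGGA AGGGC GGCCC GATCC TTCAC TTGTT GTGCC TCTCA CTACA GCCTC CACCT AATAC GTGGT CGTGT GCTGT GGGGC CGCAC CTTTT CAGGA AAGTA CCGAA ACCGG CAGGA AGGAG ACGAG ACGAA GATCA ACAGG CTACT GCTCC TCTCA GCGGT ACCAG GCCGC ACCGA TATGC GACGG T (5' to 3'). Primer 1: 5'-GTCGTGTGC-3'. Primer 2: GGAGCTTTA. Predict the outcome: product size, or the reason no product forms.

No product — primer 2 has no binding site in the template.

Primer 2 (GGAGCTTTA) does not match the top strand, and its reverse complement TAAAGCTCC does not match either.
With no annealing site for primer 2, no amplification occurs.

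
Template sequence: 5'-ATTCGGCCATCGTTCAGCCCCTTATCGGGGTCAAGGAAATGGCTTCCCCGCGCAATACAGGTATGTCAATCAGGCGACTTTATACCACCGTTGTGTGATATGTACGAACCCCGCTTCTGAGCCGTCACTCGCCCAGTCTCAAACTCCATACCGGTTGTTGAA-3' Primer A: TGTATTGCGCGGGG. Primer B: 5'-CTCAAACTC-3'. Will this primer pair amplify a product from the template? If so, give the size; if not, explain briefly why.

No product — the primers' 3' ends point away from each other.

Primer A (TGTATTGCGCGGGG) has reverse complement CCCCGCGCAATACA, which matches the top strand at positions 46–59; primer A anneals to the top strand there with its 3' end pointing upstream toward position 46.
Primer B (CTCAAACTC) matches the top strand directly at positions 138–146; it anneals to the bottom strand with its 3' end pointing downstream toward position 146.
The 3' ends diverge (primer A extends toward position 1, primer B toward position 162), so the primers never converge on a shared product.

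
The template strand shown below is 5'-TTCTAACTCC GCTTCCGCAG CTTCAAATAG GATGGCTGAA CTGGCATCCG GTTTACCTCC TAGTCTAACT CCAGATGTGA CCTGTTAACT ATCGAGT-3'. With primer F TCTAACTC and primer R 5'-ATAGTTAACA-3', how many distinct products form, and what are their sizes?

Two products: 91 bp, 29 bp

The forward primer TCTAACTC matches the top strand at positions 2–9, 64–71.
The reverse primer's reverse complement is TGTTAACTAT, matching at positions 83–92.
Each forward site pairs with the reverse site to give a product ending at position 92: sizes 91, 29 bp.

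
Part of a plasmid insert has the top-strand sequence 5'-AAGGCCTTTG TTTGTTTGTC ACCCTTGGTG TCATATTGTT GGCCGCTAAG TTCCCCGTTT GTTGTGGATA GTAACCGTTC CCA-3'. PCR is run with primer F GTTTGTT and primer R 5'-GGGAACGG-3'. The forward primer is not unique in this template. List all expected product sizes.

73 bp, 26 bp

The forward primer GTTTGTT matches the top strand at positions 10–16, 57–63.
The reverse primer's reverse complement is CCGTTCCC, matching at positions 75–82.
Each forward site pairs with the reverse site to give a product ending at position 82: sizes 73, 26 bp.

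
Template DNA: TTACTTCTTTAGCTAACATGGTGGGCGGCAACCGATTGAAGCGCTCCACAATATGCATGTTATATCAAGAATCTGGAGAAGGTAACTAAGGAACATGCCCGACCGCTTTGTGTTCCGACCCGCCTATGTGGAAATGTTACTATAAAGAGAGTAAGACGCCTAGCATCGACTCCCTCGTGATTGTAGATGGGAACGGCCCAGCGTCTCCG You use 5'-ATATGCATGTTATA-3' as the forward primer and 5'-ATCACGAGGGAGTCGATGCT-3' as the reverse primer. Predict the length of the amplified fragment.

131 bp

Scanning the template, ATATGCATGTTATA occurs at positions 51–64; this primer anneals to the bottom strand there with its 3' end pointing downstream.
Reverse complement of the reverse primer: AGCATCGACTCCCTCGTGAT. This occurs on the top strand at positions 162–181.
The product runs from position 51 to position 181, so its length is 181 − 51 + 1 = 131 bp.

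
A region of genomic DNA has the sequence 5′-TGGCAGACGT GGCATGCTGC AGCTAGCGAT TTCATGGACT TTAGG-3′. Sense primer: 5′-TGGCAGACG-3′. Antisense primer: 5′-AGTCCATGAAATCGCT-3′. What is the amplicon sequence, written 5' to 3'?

5'-TGGCAGACGTGGCATGCTGCAGCTAGCGATTTCATGGACT-3'

The forward primer matches the template at positions 1–9.
Reverse complement of the reverse primer: AGCGATTTCATGGACT. This occurs on the top strand at positions 25–40.
The product is the template from position 1 through 40 (40 bp).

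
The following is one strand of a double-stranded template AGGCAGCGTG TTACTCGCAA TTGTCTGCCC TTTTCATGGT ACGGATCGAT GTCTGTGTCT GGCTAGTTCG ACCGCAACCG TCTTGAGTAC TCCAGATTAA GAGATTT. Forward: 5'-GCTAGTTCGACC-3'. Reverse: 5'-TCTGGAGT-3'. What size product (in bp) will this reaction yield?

35 bp

Forward primer GCTAGTTCGACC is found on the top strand at positions 62–73.
Taking the reverse complement of TCTGGAGT gives ACTCCAGA, found at positions 89–96 on the template; the primer anneals here to the top strand with its 3' end pointing upstream.
The product runs from position 62 to position 96, so its length is 96 − 62 + 1 = 35 bp.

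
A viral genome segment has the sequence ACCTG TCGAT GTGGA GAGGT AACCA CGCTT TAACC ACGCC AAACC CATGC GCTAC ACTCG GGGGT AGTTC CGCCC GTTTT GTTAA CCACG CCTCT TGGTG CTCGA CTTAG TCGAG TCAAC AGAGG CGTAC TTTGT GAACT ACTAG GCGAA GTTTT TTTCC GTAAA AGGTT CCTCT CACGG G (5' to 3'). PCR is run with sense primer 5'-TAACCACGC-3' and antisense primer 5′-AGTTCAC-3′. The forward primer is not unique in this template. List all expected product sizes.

121 bp, 110 bp, 58 bp

The forward primer TAACCACGC matches the top strand at positions 20–28, 31–39, 83–91.
The reverse primer's reverse complement is GTGAACT, matching at positions 134–140.
Each forward site pairs with the reverse site to give a product ending at position 140: sizes 121, 110, 58 bp.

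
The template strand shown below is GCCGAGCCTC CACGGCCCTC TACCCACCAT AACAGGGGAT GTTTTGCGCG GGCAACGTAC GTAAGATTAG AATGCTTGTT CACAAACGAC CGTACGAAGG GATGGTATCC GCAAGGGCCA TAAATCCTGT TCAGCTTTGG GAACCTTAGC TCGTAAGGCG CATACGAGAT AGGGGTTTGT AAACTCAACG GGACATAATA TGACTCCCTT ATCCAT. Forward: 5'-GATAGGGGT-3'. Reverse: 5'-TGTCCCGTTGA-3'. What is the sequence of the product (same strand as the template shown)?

5'-GATAGGGGTTTGTAAACTCAACGGGACA-3'

Forward primer GATAGGGGT is found on the top strand at positions 168–176.
The reverse primer's reverse complement is TCAACGGGACA, which matches the template at positions 185–195.
The product is the template from position 168 through 195 (28 bp).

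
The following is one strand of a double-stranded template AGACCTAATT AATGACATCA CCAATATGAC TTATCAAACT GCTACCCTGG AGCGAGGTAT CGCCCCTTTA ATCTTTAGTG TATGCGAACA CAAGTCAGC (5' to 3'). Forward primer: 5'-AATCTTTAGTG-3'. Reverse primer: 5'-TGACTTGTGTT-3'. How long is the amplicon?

Forward primer AATCTTTAGTG is found on the top strand at positions 70–80.
Reverse complement of the reverse primer: AACACAAGTCA. This occurs on the top strand at positions 87–97.
The product runs from position 70 to position 97, so its length is 97 − 70 + 1 = 28 bp.

28 bp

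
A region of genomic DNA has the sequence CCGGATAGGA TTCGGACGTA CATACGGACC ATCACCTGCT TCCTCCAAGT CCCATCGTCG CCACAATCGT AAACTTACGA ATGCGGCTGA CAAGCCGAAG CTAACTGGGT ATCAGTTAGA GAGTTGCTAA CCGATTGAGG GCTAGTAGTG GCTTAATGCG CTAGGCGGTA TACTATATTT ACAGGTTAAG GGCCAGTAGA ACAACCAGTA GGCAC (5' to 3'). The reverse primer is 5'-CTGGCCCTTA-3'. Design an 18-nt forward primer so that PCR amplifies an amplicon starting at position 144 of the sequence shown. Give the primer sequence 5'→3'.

5'-AGTAGTGGCTTAATGCGC-3'

The reverse primer's reverse complement TAAGGGCCAG matches the template at positions 187–196; the product starts at position 144.
The forward primer is identical to the top strand over positions 144–161: AGTAGTGGCTTAATGCGC.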